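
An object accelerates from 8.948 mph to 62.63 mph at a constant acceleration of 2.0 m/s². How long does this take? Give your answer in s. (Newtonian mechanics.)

v₀ = 8.948 mph × 0.44704 = 4.00011 m/s
v = 62.63 mph × 0.44704 = 27.9981 m/s
t = (v - v₀) / a = (27.9981 - 4.00011) / 2.0 = 12.0 s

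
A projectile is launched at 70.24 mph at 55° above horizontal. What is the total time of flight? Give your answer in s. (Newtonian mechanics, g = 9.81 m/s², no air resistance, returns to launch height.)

v₀ = 70.24 mph × 0.44704 = 31.4001 m/s
T = 2 × v₀ × sin(θ) / g = 2 × 31.4001 × sin(55°) / 9.81 = 2 × 31.4001 × 0.819152 / 9.81 = 5.244 s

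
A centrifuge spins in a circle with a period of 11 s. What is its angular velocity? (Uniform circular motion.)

ω = 2π/T = 2π/11 = 0.5712 rad/s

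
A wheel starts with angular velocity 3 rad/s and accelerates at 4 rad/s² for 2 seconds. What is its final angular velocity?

ω = ω₀ + αt = 3 + 4 × 2 = 11 rad/s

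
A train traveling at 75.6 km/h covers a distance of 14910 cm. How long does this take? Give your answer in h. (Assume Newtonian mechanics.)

d = 14910 cm × 0.01 = 149.1 m
v = 75.6 km/h × 0.2777777777777778 = 21.0 m/s
t = d / v = 149.1 / 21.0 = 7.1 s
t = 7.1 s / 3600.0 = 0.001972 h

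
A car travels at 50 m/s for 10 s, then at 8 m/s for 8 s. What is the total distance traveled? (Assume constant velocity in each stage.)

d₁ = v₁t₁ = 50 × 10 = 500 m
d₂ = v₂t₂ = 8 × 8 = 64 m
d_total = 500 + 64 = 564 m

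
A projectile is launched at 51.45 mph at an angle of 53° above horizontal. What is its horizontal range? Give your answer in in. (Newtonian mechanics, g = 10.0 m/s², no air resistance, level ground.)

v₀ = 51.45 mph × 0.44704 = 23.0002 m/s
R = v₀² × sin(2θ) / g = 23.0002² × sin(2 × 53°) / 10.0 = 529.009 × 0.961262 / 10.0 = 50.8516 m
R = 50.8516 m / 0.0254 = 2002 in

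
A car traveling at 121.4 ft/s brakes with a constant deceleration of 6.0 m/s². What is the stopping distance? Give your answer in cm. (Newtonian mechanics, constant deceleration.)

v₀ = 121.4 ft/s × 0.3048 = 37.0027 m/s
d = v₀² / (2a) = 37.0027² / (2 × 6.0) = 1369.2 / 12.0 = 114.1 m
d = 114.1 m / 0.01 = 11410 cm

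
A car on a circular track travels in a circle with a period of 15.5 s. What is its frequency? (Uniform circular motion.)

f = 1/T = 1/15.5 = 0.0645 Hz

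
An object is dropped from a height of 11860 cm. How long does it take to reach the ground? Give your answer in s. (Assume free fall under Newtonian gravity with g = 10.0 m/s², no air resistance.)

h = 11860 cm × 0.01 = 118.6 m
t = √(2h/g) = √(2 × 118.6 / 10.0) = 4.87 s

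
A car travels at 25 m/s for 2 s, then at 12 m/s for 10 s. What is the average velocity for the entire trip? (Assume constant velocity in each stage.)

d₁ = v₁t₁ = 25 × 2 = 50 m
d₂ = v₂t₂ = 12 × 10 = 120 m
d_total = 170 m, t_total = 12 s
v_avg = d_total/t_total = 170/12 = 14.17 m/s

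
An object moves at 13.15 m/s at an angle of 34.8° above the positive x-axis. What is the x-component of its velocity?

vₓ = v cos(θ) = 13.15 × cos(34.8°) = 10.8 m/s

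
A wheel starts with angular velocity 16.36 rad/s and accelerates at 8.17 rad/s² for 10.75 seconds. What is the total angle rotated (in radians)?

θ = ω₀t + ½αt² = 16.36×10.75 + ½×8.17×10.75² = 647.94 rad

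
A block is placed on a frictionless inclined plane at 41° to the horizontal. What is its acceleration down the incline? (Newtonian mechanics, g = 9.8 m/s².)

a = g sin(θ) = 9.8 × sin(41°) = 9.8 × 0.6561 = 6.43 m/s²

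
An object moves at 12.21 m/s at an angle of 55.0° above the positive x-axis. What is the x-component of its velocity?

vₓ = v cos(θ) = 12.21 × cos(55.0°) = 7.0 m/s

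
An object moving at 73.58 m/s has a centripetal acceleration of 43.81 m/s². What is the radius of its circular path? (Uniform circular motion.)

r = v²/a_c = 73.58²/43.81 = 123.58 m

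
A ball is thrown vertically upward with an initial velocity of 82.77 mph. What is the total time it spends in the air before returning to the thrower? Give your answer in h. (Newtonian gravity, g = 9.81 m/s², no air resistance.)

v₀ = 82.77 mph × 0.44704 = 37.0015 m/s
t_total = 2 × v₀ / g = 2 × 37.0015 / 9.81 = 7.54363 s
t_total = 7.54363 s / 3600.0 = 0.002095 h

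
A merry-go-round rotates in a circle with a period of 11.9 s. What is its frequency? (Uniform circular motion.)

f = 1/T = 1/11.9 = 0.084 Hz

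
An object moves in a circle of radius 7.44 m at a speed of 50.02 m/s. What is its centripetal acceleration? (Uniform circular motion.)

a_c = v²/r = 50.02²/7.44 = 2502.0004/7.44 = 336.29 m/s²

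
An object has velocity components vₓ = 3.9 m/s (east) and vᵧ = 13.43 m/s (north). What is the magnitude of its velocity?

|v| = √(vₓ² + vᵧ²) = √(3.9² + 13.43²) = √(195.5749) = 13.98 m/s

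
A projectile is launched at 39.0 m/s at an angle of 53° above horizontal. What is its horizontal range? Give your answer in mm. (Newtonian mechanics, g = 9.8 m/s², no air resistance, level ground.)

R = v₀² × sin(2θ) / g = 39.0² × sin(2 × 53°) / 9.8 = 1521.0 × 0.961262 / 9.8 = 149.192 m
R = 149.192 m / 0.001 = 149200 mm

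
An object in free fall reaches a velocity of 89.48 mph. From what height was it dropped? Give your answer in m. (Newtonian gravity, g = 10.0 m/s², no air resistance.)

v = 89.48 mph × 0.44704 = 40.0011 m/s
h = v² / (2g) = 40.0011² / (2 × 10.0) = 80.0 m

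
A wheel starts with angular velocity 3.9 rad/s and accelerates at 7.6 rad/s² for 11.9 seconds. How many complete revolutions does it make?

θ = ω₀t + ½αt² = 3.9×11.9 + ½×7.6×11.9² = 584.528 rad
Total revolutions = θ/(2π) = 584.528/(2π) = 93.03
Complete revolutions = ⌊93.03⌋ = 93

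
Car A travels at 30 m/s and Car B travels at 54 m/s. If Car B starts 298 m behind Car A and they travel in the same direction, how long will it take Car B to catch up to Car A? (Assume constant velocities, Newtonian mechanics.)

Relative speed: v_rel = 54 - 30 = 24 m/s
Time to catch: t = d₀/v_rel = 298/24 = 12.42 s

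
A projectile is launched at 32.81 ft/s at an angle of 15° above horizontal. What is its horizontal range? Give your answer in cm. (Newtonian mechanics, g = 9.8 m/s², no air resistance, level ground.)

v₀ = 32.81 ft/s × 0.3048 = 10.0005 m/s
R = v₀² × sin(2θ) / g = 10.0005² × sin(2 × 15°) / 9.8 = 100.01 × 0.5 / 9.8 = 5.10255 m
R = 5.10255 m / 0.01 = 510.3 cm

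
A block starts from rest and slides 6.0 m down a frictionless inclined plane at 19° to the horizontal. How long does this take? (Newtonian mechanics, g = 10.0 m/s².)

a = g sin(θ) = 10.0 × sin(19°) = 3.2557 m/s²
t = √(2d/a) = √(2 × 6.0 / 3.2557) = 1.92 s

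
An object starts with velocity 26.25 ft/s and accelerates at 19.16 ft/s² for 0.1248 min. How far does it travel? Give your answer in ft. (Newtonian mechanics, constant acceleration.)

v₀ = 26.25 ft/s × 0.3048 = 8.001 m/s
a = 19.16 ft/s² × 0.3048 = 5.83997 m/s²
t = 0.1248 min × 60.0 = 7.488 s
d = v₀ × t + ½ × a × t² = 8.001 × 7.488 + 0.5 × 5.83997 × 7.488² = 223.635 m
d = 223.635 m / 0.3048 = 733.7 ft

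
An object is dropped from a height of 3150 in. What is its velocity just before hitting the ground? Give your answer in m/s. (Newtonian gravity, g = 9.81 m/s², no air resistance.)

h = 3150 in × 0.0254 = 80.01 m
v = √(2gh) = √(2 × 9.81 × 80.01) = 39.62 m/s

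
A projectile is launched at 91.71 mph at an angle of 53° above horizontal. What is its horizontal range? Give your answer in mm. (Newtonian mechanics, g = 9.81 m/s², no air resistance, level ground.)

v₀ = 91.71 mph × 0.44704 = 40.998 m/s
R = v₀² × sin(2θ) / g = 40.998² × sin(2 × 53°) / 9.81 = 1680.84 × 0.961262 / 9.81 = 164.702 m
R = 164.702 m / 0.001 = 164700 mm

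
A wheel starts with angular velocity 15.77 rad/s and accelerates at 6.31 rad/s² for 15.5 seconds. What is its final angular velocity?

ω = ω₀ + αt = 15.77 + 6.31 × 15.5 = 113.57 rad/s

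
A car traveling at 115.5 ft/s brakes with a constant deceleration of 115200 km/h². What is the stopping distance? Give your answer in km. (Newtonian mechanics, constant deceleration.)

v₀ = 115.5 ft/s × 0.3048 = 35.2044 m/s
a = 115200 km/h² × 7.716049382716049e-05 = 8.88889 m/s²
d = v₀² / (2a) = 35.2044² / (2 × 8.88889) = 1239.35 / 17.7778 = 69.7134 m
d = 69.7134 m / 1000.0 = 0.06971 km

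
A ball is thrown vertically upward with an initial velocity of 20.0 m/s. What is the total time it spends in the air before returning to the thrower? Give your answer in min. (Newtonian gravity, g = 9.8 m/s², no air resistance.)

t_total = 2 × v₀ / g = 2 × 20.0 / 9.8 = 4.08163 s
t_total = 4.08163 s / 60.0 = 0.06803 min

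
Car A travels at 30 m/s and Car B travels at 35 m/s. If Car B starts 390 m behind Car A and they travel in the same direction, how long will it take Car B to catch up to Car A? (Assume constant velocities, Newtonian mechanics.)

Relative speed: v_rel = 35 - 30 = 5 m/s
Time to catch: t = d₀/v_rel = 390/5 = 78.0 s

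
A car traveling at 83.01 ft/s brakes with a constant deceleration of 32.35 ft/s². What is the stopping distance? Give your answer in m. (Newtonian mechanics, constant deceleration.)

v₀ = 83.01 ft/s × 0.3048 = 25.3014 m/s
a = 32.35 ft/s² × 0.3048 = 9.86028 m/s²
d = v₀² / (2a) = 25.3014² / (2 × 9.86028) = 640.161 / 19.7206 = 32.46 m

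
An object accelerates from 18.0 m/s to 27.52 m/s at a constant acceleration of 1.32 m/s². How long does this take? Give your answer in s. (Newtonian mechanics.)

t = (v - v₀) / a = (27.52 - 18.0) / 1.32 = 7.212 s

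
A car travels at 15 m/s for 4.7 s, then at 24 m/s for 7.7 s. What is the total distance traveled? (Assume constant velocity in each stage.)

d₁ = v₁t₁ = 15 × 4.7 = 70.5 m
d₂ = v₂t₂ = 24 × 7.7 = 184.8 m
d_total = 70.5 + 184.8 = 255.3 m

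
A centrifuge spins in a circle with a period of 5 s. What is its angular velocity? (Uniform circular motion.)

ω = 2π/T = 2π/5 = 1.2566 rad/s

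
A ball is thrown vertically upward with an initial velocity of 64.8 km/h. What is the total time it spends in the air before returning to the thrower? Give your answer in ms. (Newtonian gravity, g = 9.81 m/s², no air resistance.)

v₀ = 64.8 km/h × 0.2777777777777778 = 18.0 m/s
t_total = 2 × v₀ / g = 2 × 18.0 / 9.81 = 3.66972 s
t_total = 3.66972 s / 0.001 = 3670 ms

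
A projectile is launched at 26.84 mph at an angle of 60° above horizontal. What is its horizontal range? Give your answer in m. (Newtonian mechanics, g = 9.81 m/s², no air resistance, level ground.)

v₀ = 26.84 mph × 0.44704 = 11.9986 m/s
R = v₀² × sin(2θ) / g = 11.9986² × sin(2 × 60°) / 9.81 = 143.966 × 0.866025 / 9.81 = 12.71 m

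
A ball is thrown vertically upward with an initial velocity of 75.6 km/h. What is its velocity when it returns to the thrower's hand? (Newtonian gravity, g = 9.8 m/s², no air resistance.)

By conservation of energy (no air resistance), the ball returns to the throw height with the same speed as launch, but directed downward.
|v_ground| = v₀ = 75.6 km/h
v_ground = 75.6 km/h (downward)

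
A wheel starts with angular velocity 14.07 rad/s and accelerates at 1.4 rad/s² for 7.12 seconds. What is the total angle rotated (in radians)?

θ = ω₀t + ½αt² = 14.07×7.12 + ½×1.4×7.12² = 135.66 rad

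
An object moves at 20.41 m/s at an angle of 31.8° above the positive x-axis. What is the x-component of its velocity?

vₓ = v cos(θ) = 20.41 × cos(31.8°) = 17.35 m/s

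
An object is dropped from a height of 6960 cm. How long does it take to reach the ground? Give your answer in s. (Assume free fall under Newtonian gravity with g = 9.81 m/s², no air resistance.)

h = 6960 cm × 0.01 = 69.6 m
t = √(2h/g) = √(2 × 69.6 / 9.81) = 3.767 s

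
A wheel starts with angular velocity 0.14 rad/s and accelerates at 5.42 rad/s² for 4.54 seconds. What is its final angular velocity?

ω = ω₀ + αt = 0.14 + 5.42 × 4.54 = 24.75 rad/s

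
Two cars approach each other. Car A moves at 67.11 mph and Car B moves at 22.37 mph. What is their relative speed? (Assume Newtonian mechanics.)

v_rel = v_A + v_B = 67.11 + 22.37 = 89.48 mph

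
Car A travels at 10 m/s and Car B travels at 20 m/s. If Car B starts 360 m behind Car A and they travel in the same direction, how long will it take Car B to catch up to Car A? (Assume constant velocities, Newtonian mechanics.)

Relative speed: v_rel = 20 - 10 = 10 m/s
Time to catch: t = d₀/v_rel = 360/10 = 36.0 s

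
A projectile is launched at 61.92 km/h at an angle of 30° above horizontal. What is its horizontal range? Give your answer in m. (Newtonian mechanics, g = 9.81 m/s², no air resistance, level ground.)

v₀ = 61.92 km/h × 0.2777777777777778 = 17.2 m/s
R = v₀² × sin(2θ) / g = 17.2² × sin(2 × 30°) / 9.81 = 295.84 × 0.866025 / 9.81 = 26.12 m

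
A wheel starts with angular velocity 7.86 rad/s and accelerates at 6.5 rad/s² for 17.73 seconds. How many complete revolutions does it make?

θ = ω₀t + ½αt² = 7.86×17.73 + ½×6.5×17.73² = 1161.004725 rad
Total revolutions = θ/(2π) = 1161.004725/(2π) = 184.78
Complete revolutions = ⌊184.78⌋ = 184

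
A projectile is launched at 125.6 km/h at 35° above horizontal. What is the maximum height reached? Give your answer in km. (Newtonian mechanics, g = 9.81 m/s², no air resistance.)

v₀ = 125.6 km/h × 0.2777777777777778 = 34.8889 m/s
H = v₀² × sin²(θ) / (2g) = 34.8889² × sin(35°)² / (2 × 9.81) = 1217.24 × 0.32899 / 19.62 = 20.4108 m
H = 20.4108 m / 1000.0 = 0.02041 km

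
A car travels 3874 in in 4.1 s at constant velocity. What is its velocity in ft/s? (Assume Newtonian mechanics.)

d = 3874 in × 0.0254 = 98.3996 m
v = d / t = 98.3996 / 4.1 = 23.9999 m/s
v = 23.9999 m/s / 0.3048 = 78.74 ft/s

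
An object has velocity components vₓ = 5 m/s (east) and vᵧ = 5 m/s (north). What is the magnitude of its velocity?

|v| = √(vₓ² + vᵧ²) = √(5² + 5²) = √(50) = 7.07 m/s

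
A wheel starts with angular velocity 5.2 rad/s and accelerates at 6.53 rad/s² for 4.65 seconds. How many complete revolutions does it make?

θ = ω₀t + ½αt² = 5.2×4.65 + ½×6.53×4.65² = 94.7774625 rad
Total revolutions = θ/(2π) = 94.7774625/(2π) = 15.08
Complete revolutions = ⌊15.08⌋ = 15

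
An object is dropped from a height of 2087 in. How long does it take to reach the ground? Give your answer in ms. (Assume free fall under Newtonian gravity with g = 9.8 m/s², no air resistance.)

h = 2087 in × 0.0254 = 53.0098 m
t = √(2h/g) = √(2 × 53.0098 / 9.8) = 3.28912 s
t = 3.28912 s / 0.001 = 3289 ms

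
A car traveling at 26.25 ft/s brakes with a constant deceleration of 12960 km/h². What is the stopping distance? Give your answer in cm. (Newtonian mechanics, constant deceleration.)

v₀ = 26.25 ft/s × 0.3048 = 8.001 m/s
a = 12960 km/h² × 7.716049382716049e-05 = 1.0 m/s²
d = v₀² / (2a) = 8.001² / (2 × 1.0) = 64.016 / 2.0 = 32.008 m
d = 32.008 m / 0.01 = 3201 cm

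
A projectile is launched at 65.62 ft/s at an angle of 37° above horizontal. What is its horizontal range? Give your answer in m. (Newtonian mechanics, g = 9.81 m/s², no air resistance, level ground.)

v₀ = 65.62 ft/s × 0.3048 = 20.001 m/s
R = v₀² × sin(2θ) / g = 20.001² × sin(2 × 37°) / 9.81 = 400.04 × 0.961262 / 9.81 = 39.2 m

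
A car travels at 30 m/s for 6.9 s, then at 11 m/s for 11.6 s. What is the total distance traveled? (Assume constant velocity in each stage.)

d₁ = v₁t₁ = 30 × 6.9 = 207.0 m
d₂ = v₂t₂ = 11 × 11.6 = 127.6 m
d_total = 207.0 + 127.6 = 334.6 m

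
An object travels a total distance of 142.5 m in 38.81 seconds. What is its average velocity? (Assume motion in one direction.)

v_avg = Δd / Δt = 142.5 / 38.81 = 3.67 m/s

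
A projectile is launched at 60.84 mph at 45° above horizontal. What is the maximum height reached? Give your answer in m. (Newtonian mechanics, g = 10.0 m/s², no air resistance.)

v₀ = 60.84 mph × 0.44704 = 27.1979 m/s
H = v₀² × sin²(θ) / (2g) = 27.1979² × sin(45°)² / (2 × 10.0) = 739.726 × 0.5 / 20.0 = 18.49 m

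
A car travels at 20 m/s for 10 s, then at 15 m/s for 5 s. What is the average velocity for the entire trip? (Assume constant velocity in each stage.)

d₁ = v₁t₁ = 20 × 10 = 200 m
d₂ = v₂t₂ = 15 × 5 = 75 m
d_total = 275 m, t_total = 15 s
v_avg = d_total/t_total = 275/15 = 18.33 m/s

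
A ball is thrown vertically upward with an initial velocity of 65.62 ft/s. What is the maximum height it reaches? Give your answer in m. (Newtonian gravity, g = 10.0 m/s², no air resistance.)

v₀ = 65.62 ft/s × 0.3048 = 20.001 m/s
h_max = v₀² / (2g) = 20.001² / (2 × 10.0) = 400.04 / 20.0 = 20.0 m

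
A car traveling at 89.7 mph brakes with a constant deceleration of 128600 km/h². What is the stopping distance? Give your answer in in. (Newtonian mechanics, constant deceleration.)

v₀ = 89.7 mph × 0.44704 = 40.0995 m/s
a = 128600 km/h² × 7.716049382716049e-05 = 9.92284 m/s²
d = v₀² / (2a) = 40.0995² / (2 × 9.92284) = 1607.97 / 19.8457 = 81.0236 m
d = 81.0236 m / 0.0254 = 3190 in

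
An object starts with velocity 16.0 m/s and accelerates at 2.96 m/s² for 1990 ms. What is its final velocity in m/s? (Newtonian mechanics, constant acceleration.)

t = 1990 ms × 0.001 = 1.99 s
v = v₀ + a × t = 16.0 + 2.96 × 1.99 = 21.89 m/s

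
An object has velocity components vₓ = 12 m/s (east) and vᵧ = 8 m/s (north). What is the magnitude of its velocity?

|v| = √(vₓ² + vᵧ²) = √(12² + 8²) = √(208) = 14.42 m/s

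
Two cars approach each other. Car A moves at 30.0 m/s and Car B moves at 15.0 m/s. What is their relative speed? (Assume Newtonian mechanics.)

v_rel = v_A + v_B = 30.0 + 15.0 = 45.0 m/s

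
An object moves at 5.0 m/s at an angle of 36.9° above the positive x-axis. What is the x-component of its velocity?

vₓ = v cos(θ) = 5.0 × cos(36.9°) = 4.0 m/s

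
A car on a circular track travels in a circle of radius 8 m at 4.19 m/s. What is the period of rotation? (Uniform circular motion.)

T = 2πr/v = 2π×8/4.19 = 12.0 s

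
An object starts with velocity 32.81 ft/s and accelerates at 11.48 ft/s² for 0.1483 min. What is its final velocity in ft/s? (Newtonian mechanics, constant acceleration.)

v₀ = 32.81 ft/s × 0.3048 = 10.0005 m/s
a = 11.48 ft/s² × 0.3048 = 3.4991 m/s²
t = 0.1483 min × 60.0 = 8.898 s
v = v₀ + a × t = 10.0005 + 3.4991 × 8.898 = 41.1355 m/s
v = 41.1355 m/s / 0.3048 = 135.0 ft/s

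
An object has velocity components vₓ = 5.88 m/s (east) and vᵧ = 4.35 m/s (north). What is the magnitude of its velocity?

|v| = √(vₓ² + vᵧ²) = √(5.88² + 4.35²) = √(53.4969) = 7.31 m/s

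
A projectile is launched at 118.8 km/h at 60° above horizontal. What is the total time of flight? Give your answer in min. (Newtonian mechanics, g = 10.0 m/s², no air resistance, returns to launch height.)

v₀ = 118.8 km/h × 0.2777777777777778 = 33.0 m/s
T = 2 × v₀ × sin(θ) / g = 2 × 33.0 × sin(60°) / 10.0 = 2 × 33.0 × 0.866025 / 10.0 = 5.71577 s
T = 5.71577 s / 60.0 = 0.09526 min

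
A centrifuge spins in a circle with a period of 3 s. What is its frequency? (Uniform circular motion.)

f = 1/T = 1/3 = 0.3333 Hz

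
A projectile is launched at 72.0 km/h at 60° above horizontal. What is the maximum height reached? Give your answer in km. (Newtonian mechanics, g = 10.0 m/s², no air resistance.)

v₀ = 72.0 km/h × 0.2777777777777778 = 20.0 m/s
H = v₀² × sin²(θ) / (2g) = 20.0² × sin(60°)² / (2 × 10.0) = 400.0 × 0.75 / 20.0 = 15.0 m
H = 15.0 m / 1000.0 = 0.015 km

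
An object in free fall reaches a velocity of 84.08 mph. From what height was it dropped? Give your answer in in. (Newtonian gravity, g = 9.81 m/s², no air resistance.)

v = 84.08 mph × 0.44704 = 37.5871 m/s
h = v² / (2g) = 37.5871² / (2 × 9.81) = 72.0076 m
h = 72.0076 m / 0.0254 = 2835 in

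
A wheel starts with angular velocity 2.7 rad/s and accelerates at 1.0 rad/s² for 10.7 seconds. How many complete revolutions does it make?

θ = ω₀t + ½αt² = 2.7×10.7 + ½×1.0×10.7² = 86.135 rad
Total revolutions = θ/(2π) = 86.135/(2π) = 13.71
Complete revolutions = ⌊13.71⌋ = 13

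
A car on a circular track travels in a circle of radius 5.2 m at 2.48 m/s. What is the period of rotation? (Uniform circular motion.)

T = 2πr/v = 2π×5.2/2.48 = 13.17 s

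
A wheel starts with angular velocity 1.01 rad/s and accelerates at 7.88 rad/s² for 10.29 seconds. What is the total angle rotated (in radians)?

θ = ω₀t + ½αt² = 1.01×10.29 + ½×7.88×10.29² = 427.58 rad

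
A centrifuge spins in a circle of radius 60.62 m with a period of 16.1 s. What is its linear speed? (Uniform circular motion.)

v = 2πr/T = 2π×60.62/16.1 = 23.66 m/s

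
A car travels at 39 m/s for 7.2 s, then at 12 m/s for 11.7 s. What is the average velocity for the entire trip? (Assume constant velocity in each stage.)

d₁ = v₁t₁ = 39 × 7.2 = 280.8 m
d₂ = v₂t₂ = 12 × 11.7 = 140.4 m
d_total = 421.2 m, t_total = 18.9 s
v_avg = d_total/t_total = 421.2/18.9 = 22.29 m/s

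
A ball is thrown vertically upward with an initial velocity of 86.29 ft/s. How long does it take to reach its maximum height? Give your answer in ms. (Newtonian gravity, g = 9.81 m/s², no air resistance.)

v₀ = 86.29 ft/s × 0.3048 = 26.3012 m/s
t_up = v₀ / g = 26.3012 / 9.81 = 2.68106 s
t_up = 2.68106 s / 0.001 = 2681 ms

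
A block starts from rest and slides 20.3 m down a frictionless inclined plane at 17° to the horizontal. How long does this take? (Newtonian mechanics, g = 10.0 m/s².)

a = g sin(θ) = 10.0 × sin(17°) = 2.9237 m/s²
t = √(2d/a) = √(2 × 20.3 / 2.9237) = 3.73 s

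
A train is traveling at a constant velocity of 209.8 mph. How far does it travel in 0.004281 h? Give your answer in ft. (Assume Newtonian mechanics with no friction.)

v = 209.8 mph × 0.44704 = 93.789 m/s
t = 0.004281 h × 3600.0 = 15.4116 s
d = v × t = 93.789 × 15.4116 = 1445.44 m
d = 1445.44 m / 0.3048 = 4742 ft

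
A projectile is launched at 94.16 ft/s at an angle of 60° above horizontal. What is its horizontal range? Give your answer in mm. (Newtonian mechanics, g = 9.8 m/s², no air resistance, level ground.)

v₀ = 94.16 ft/s × 0.3048 = 28.7 m/s
R = v₀² × sin(2θ) / g = 28.7² × sin(2 × 60°) / 9.8 = 823.69 × 0.866025 / 9.8 = 72.7894 m
R = 72.7894 m / 0.001 = 72790 mm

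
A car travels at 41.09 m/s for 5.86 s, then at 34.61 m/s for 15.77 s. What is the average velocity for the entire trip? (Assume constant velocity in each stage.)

d₁ = v₁t₁ = 41.09 × 5.86 = 240.7874 m
d₂ = v₂t₂ = 34.61 × 15.77 = 545.7997 m
d_total = 786.5871 m, t_total = 21.63 s
v_avg = d_total/t_total = 786.5871/21.63 = 36.37 m/s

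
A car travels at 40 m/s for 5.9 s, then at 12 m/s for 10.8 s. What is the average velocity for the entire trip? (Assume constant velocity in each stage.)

d₁ = v₁t₁ = 40 × 5.9 = 236.0 m
d₂ = v₂t₂ = 12 × 10.8 = 129.6 m
d_total = 365.6 m, t_total = 16.7 s
v_avg = d_total/t_total = 365.6/16.7 = 21.89 m/s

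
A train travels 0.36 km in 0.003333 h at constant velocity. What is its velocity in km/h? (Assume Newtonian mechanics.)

d = 0.36 km × 1000.0 = 360.0 m
t = 0.003333 h × 3600.0 = 11.9988 s
v = d / t = 360.0 / 11.9988 = 30.003 m/s
v = 30.003 m/s / 0.2777777777777778 = 108.0 km/h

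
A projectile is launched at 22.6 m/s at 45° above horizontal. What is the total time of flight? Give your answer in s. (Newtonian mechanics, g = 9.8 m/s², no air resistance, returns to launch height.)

T = 2 × v₀ × sin(θ) / g = 2 × 22.6 × sin(45°) / 9.8 = 2 × 22.6 × 0.707107 / 9.8 = 3.261 s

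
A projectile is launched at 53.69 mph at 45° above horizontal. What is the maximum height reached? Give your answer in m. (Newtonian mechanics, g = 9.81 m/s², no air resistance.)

v₀ = 53.69 mph × 0.44704 = 24.0016 m/s
H = v₀² × sin²(θ) / (2g) = 24.0016² × sin(45°)² / (2 × 9.81) = 576.077 × 0.5 / 19.62 = 14.68 m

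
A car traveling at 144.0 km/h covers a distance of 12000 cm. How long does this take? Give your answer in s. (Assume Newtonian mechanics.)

d = 12000 cm × 0.01 = 120.0 m
v = 144.0 km/h × 0.2777777777777778 = 40.0 m/s
t = d / v = 120.0 / 40.0 = 3.0 s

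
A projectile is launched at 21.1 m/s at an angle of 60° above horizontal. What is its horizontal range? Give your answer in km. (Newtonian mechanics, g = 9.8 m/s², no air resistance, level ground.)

R = v₀² × sin(2θ) / g = 21.1² × sin(2 × 60°) / 9.8 = 445.21 × 0.866025 / 9.8 = 39.3432 m
R = 39.3432 m / 1000.0 = 0.03934 km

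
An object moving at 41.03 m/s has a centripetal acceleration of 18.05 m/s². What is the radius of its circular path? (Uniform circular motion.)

r = v²/a_c = 41.03²/18.05 = 93.27 m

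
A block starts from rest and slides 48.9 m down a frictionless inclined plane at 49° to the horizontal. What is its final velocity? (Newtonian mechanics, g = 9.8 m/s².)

a = g sin(θ) = 9.8 × sin(49°) = 7.3962 m/s²
v = √(2ad) = √(2 × 7.3962 × 48.9) = 26.9 m/s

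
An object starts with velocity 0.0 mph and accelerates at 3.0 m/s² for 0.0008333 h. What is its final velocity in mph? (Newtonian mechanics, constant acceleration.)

v₀ = 0.0 mph × 0.44704 = 0.0 m/s
t = 0.0008333 h × 3600.0 = 2.99988 s
v = v₀ + a × t = 0.0 + 3.0 × 2.99988 = 8.99964 m/s
v = 8.99964 m/s / 0.44704 = 20.13 mph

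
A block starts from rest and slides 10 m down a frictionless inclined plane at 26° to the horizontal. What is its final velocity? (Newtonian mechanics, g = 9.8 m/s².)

a = g sin(θ) = 9.8 × sin(26°) = 4.296 m/s²
v = √(2ad) = √(2 × 4.296 × 10) = 9.27 m/s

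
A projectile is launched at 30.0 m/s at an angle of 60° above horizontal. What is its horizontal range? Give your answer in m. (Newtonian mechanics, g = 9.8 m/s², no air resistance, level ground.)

R = v₀² × sin(2θ) / g = 30.0² × sin(2 × 60°) / 9.8 = 900.0 × 0.866025 / 9.8 = 79.53 m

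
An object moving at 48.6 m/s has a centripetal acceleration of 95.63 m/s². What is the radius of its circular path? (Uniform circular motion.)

r = v²/a_c = 48.6²/95.63 = 24.7 m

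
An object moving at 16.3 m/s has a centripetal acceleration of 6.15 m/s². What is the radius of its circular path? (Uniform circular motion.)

r = v²/a_c = 16.3²/6.15 = 43.2 m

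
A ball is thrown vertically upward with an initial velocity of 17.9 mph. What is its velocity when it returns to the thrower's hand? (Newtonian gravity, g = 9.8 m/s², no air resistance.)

By conservation of energy (no air resistance), the ball returns to the throw height with the same speed as launch, but directed downward.
|v_ground| = v₀ = 17.9 mph
v_ground = 17.9 mph (downward)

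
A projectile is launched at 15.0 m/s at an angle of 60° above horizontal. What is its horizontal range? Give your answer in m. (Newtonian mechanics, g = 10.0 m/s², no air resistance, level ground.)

R = v₀² × sin(2θ) / g = 15.0² × sin(2 × 60°) / 10.0 = 225.0 × 0.866025 / 10.0 = 19.49 m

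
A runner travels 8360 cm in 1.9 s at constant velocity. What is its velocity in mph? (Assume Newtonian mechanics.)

d = 8360 cm × 0.01 = 83.6 m
v = d / t = 83.6 / 1.9 = 44.0 m/s
v = 44.0 m/s / 0.44704 = 98.43 mph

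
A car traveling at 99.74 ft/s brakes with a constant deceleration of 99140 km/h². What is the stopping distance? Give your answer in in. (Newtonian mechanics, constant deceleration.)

v₀ = 99.74 ft/s × 0.3048 = 30.4008 m/s
a = 99140 km/h² × 7.716049382716049e-05 = 7.64969 m/s²
d = v₀² / (2a) = 30.4008² / (2 × 7.64969) = 924.209 / 15.2994 = 60.4082 m
d = 60.4082 m / 0.0254 = 2378 in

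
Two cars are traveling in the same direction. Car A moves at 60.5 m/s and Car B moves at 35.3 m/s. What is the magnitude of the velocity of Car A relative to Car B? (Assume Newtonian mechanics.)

v_rel = |v_A - v_B| = |60.5 - 35.3| = 25.2 m/s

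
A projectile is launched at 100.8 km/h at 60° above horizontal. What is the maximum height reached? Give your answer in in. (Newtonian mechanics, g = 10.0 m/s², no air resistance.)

v₀ = 100.8 km/h × 0.2777777777777778 = 28.0 m/s
H = v₀² × sin²(θ) / (2g) = 28.0² × sin(60°)² / (2 × 10.0) = 784.0 × 0.75 / 20.0 = 29.4 m
H = 29.4 m / 0.0254 = 1157 in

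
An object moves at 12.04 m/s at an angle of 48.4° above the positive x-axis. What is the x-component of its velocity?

vₓ = v cos(θ) = 12.04 × cos(48.4°) = 7.99 m/s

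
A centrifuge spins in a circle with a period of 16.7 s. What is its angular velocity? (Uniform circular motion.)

ω = 2π/T = 2π/16.7 = 0.3762 rad/s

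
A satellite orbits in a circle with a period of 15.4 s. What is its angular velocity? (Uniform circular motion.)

ω = 2π/T = 2π/15.4 = 0.408 rad/s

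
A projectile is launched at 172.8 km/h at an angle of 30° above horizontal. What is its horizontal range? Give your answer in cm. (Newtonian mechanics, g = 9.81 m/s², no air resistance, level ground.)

v₀ = 172.8 km/h × 0.2777777777777778 = 48.0 m/s
R = v₀² × sin(2θ) / g = 48.0² × sin(2 × 30°) / 9.81 = 2304.0 × 0.866025 / 9.81 = 203.397 m
R = 203.397 m / 0.01 = 20340 cm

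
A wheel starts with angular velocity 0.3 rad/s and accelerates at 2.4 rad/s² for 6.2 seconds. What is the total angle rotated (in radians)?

θ = ω₀t + ½αt² = 0.3×6.2 + ½×2.4×6.2² = 47.99 rad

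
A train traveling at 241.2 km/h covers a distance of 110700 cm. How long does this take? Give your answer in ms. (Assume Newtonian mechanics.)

d = 110700 cm × 0.01 = 1107.0 m
v = 241.2 km/h × 0.2777777777777778 = 67.0 m/s
t = d / v = 1107.0 / 67.0 = 16.5224 s
t = 16.5224 s / 0.001 = 16520 ms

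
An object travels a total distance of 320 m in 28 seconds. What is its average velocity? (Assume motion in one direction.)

v_avg = Δd / Δt = 320 / 28 = 11.43 m/s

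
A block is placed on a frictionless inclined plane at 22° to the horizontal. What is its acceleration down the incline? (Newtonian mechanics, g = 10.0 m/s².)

a = g sin(θ) = 10.0 × sin(22°) = 10.0 × 0.3746 = 3.75 m/s²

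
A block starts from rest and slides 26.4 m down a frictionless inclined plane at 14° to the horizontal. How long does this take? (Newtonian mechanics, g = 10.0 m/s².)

a = g sin(θ) = 10.0 × sin(14°) = 2.4192 m/s²
t = √(2d/a) = √(2 × 26.4 / 2.4192) = 4.67 s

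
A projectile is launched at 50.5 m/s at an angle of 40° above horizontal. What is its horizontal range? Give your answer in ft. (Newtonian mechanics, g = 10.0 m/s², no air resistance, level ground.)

R = v₀² × sin(2θ) / g = 50.5² × sin(2 × 40°) / 10.0 = 2550.25 × 0.984808 / 10.0 = 251.151 m
R = 251.151 m / 0.3048 = 824.0 ft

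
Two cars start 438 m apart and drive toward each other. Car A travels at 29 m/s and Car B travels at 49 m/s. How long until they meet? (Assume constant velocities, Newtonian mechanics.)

Combined speed: v_combined = 29 + 49 = 78 m/s
Time to meet: t = d/v_combined = 438/78 = 5.62 s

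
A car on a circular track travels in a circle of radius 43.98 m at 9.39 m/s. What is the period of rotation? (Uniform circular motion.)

T = 2πr/v = 2π×43.98/9.39 = 29.43 s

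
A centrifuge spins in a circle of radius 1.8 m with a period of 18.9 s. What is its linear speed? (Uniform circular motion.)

v = 2πr/T = 2π×1.8/18.9 = 0.6 m/s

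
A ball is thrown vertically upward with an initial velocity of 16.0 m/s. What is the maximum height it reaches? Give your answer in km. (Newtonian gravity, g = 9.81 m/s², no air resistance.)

h_max = v₀² / (2g) = 16.0² / (2 × 9.81) = 256.0 / 19.62 = 13.0479 m
h_max = 13.0479 m / 1000.0 = 0.01305 km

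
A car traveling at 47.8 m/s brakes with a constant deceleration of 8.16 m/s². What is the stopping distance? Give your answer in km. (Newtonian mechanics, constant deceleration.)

d = v₀² / (2a) = 47.8² / (2 × 8.16) = 2284.84 / 16.32 = 140.002 m
d = 140.002 m / 1000.0 = 0.14 km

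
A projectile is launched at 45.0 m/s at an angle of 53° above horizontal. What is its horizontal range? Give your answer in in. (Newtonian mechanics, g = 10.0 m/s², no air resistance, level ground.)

R = v₀² × sin(2θ) / g = 45.0² × sin(2 × 53°) / 10.0 = 2025.0 × 0.961262 / 10.0 = 194.656 m
R = 194.656 m / 0.0254 = 7664 in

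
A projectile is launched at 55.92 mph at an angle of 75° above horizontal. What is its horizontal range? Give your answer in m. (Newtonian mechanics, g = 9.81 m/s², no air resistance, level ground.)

v₀ = 55.92 mph × 0.44704 = 24.9985 m/s
R = v₀² × sin(2θ) / g = 24.9985² × sin(2 × 75°) / 9.81 = 624.925 × 0.5 / 9.81 = 31.85 m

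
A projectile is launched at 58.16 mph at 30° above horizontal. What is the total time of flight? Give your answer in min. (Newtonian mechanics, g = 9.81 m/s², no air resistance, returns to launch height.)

v₀ = 58.16 mph × 0.44704 = 25.9998 m/s
T = 2 × v₀ × sin(θ) / g = 2 × 25.9998 × sin(30°) / 9.81 = 2 × 25.9998 × 0.5 / 9.81 = 2.65034 s
T = 2.65034 s / 60.0 = 0.04417 min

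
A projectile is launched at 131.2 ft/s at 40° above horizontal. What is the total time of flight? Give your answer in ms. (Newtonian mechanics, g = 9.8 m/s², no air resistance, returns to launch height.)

v₀ = 131.2 ft/s × 0.3048 = 39.9898 m/s
T = 2 × v₀ × sin(θ) / g = 2 × 39.9898 × sin(40°) / 9.8 = 2 × 39.9898 × 0.642788 / 9.8 = 5.24591 s
T = 5.24591 s / 0.001 = 5246 ms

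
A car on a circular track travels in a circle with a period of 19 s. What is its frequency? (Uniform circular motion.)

f = 1/T = 1/19 = 0.0526 Hz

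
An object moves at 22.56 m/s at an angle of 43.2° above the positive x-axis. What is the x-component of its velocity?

vₓ = v cos(θ) = 22.56 × cos(43.2°) = 16.45 m/s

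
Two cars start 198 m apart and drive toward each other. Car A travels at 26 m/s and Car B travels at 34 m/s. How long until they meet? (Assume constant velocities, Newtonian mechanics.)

Combined speed: v_combined = 26 + 34 = 60 m/s
Time to meet: t = d/v_combined = 198/60 = 3.3 s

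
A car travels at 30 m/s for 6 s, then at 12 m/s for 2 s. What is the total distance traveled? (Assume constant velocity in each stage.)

d₁ = v₁t₁ = 30 × 6 = 180 m
d₂ = v₂t₂ = 12 × 2 = 24 m
d_total = 180 + 24 = 204 m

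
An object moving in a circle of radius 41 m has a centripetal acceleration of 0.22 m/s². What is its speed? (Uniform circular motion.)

v = √(a_c × r) = √(0.22 × 41) = 3.0 m/s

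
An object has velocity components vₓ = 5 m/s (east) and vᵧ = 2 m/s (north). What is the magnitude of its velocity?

|v| = √(vₓ² + vᵧ²) = √(5² + 2²) = √(29) = 5.39 m/s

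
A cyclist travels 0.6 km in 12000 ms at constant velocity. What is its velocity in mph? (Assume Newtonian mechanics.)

d = 0.6 km × 1000.0 = 600.0 m
t = 12000 ms × 0.001 = 12.0 s
v = d / t = 600.0 / 12.0 = 50.0 m/s
v = 50.0 m/s / 0.44704 = 111.8 mph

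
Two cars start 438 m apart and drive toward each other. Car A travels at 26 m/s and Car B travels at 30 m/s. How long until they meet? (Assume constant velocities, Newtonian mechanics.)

Combined speed: v_combined = 26 + 30 = 56 m/s
Time to meet: t = d/v_combined = 438/56 = 7.82 s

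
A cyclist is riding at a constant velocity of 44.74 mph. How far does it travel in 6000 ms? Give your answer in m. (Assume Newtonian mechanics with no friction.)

v = 44.74 mph × 0.44704 = 20.0006 m/s
t = 6000 ms × 0.001 = 6.0 s
d = v × t = 20.0006 × 6.0 = 120.0 m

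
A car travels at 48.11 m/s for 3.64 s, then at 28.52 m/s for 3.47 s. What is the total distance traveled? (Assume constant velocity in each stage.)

d₁ = v₁t₁ = 48.11 × 3.64 = 175.1204 m
d₂ = v₂t₂ = 28.52 × 3.47 = 98.9644 m
d_total = 175.1204 + 98.9644 = 274.08 m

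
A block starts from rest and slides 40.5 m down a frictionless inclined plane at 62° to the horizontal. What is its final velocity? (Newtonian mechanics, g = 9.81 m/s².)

a = g sin(θ) = 9.81 × sin(62°) = 8.6617 m/s²
v = √(2ad) = √(2 × 8.6617 × 40.5) = 26.49 m/s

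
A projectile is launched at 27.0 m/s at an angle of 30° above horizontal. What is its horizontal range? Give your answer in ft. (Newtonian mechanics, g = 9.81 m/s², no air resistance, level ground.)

R = v₀² × sin(2θ) / g = 27.0² × sin(2 × 30°) / 9.81 = 729.0 × 0.866025 / 9.81 = 64.356 m
R = 64.356 m / 0.3048 = 211.1 ft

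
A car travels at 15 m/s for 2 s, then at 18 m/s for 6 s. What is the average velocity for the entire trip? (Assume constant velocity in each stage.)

d₁ = v₁t₁ = 15 × 2 = 30 m
d₂ = v₂t₂ = 18 × 6 = 108 m
d_total = 138 m, t_total = 8 s
v_avg = d_total/t_total = 138/8 = 17.25 m/s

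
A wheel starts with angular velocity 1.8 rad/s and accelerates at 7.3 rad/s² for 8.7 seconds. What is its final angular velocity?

ω = ω₀ + αt = 1.8 + 7.3 × 8.7 = 65.31 rad/s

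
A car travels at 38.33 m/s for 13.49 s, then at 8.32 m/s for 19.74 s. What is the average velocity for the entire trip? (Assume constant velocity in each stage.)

d₁ = v₁t₁ = 38.33 × 13.49 = 517.0717 m
d₂ = v₂t₂ = 8.32 × 19.74 = 164.2368 m
d_total = 681.3085 m, t_total = 33.23 s
v_avg = d_total/t_total = 681.3085/33.23 = 20.5 m/s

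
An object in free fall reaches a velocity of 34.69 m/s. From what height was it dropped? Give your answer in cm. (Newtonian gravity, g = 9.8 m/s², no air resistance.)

h = v² / (2g) = 34.69² / (2 × 9.8) = 61.3978 m
h = 61.3978 m / 0.01 = 6140 cm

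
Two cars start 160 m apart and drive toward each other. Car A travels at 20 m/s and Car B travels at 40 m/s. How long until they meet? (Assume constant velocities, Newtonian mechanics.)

Combined speed: v_combined = 20 + 40 = 60 m/s
Time to meet: t = d/v_combined = 160/60 = 2.67 s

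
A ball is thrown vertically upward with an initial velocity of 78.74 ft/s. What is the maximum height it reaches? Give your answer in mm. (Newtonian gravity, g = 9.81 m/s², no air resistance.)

v₀ = 78.74 ft/s × 0.3048 = 24.0 m/s
h_max = v₀² / (2g) = 24.0² / (2 × 9.81) = 576.0 / 19.62 = 29.3578 m
h_max = 29.3578 m / 0.001 = 29360 mm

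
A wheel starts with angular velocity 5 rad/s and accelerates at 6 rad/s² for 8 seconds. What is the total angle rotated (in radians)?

θ = ω₀t + ½αt² = 5×8 + ½×6×8² = 232.0 rad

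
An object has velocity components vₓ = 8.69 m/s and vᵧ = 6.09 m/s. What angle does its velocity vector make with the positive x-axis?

θ = arctan(vᵧ/vₓ) = arctan(6.09/8.69) = 35.02°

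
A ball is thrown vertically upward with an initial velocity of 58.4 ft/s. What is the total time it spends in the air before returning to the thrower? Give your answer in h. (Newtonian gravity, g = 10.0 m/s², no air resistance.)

v₀ = 58.4 ft/s × 0.3048 = 17.8003 m/s
t_total = 2 × v₀ / g = 2 × 17.8003 / 10.0 = 3.56006 s
t_total = 3.56006 s / 3600.0 = 0.0009889 h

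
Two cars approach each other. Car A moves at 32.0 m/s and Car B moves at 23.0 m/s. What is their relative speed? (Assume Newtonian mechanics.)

v_rel = v_A + v_B = 32.0 + 23.0 = 55.0 m/s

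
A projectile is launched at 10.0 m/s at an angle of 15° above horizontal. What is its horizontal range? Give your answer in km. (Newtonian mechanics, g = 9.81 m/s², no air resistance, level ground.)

R = v₀² × sin(2θ) / g = 10.0² × sin(2 × 15°) / 9.81 = 100.0 × 0.5 / 9.81 = 5.09684 m
R = 5.09684 m / 1000.0 = 0.005097 km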